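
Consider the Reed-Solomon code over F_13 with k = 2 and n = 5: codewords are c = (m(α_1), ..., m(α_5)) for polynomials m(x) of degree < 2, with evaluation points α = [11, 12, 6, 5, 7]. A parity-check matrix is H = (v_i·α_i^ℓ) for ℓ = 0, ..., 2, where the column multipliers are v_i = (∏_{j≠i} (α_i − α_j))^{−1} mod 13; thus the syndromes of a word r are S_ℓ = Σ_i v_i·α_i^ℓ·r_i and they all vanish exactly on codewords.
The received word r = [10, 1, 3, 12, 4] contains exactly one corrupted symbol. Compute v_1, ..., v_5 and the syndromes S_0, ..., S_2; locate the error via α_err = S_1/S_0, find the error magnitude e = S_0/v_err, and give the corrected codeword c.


S = (10, 5, 9), error at position 5, error magnitude e = 10, c = [10, 1, 3, 12, 7].

Step 1: column multipliers v_i = (∏_{j≠i}(α_i − α_j))^{−1} mod 13.
  i = 1 (α = 11): (11−12)(11−6)(11−5)(11−7) = (−1)·5·6·4 = −120 ≡ 10, so v_1 = 10^{−1} = 4 (mod 13).
  i = 2 (α = 12): (12−11)(12−6)(12−5)(12−7) = 1·6·7·5 = 210 ≡ 2, so v_2 = 2^{−1} = 7 (mod 13).
  i = 3 (α = 6): (6−11)(6−12)(6−5)(6−7) = (−5)·(−6)·1·(−1) = −30 ≡ 9, so v_3 = 9^{−1} = 3 (mod 13).
  i = 4 (α = 5): (5−11)(5−12)(5−6)(5−7) = (−6)·(−7)·(−1)·(−2) = 84 ≡ 6, so v_4 = 6^{−1} = 11 (mod 13).
  i = 5 (α = 7): (7−11)(7−12)(7−6)(7−5) = (−4)·(−5)·1·2 = 40 ≡ 1, so v_5 = 1^{−1} = 1 (mod 13).
  v = [4, 7, 3, 11, 1].
Step 2: syndromes of r = [10, 1, 3, 12, 4] (all sums mod 13).
  S_0 = Σ v_i r_i = 4·10 + 7·1 + 3·3 + 11·12 + 1·4 = 192 ≡ 10.
  S_1 = Σ v_i α_i r_i = 4·11·10 + 7·12·1 + 3·6·3 + 11·5·12 + 1·7·4 = 1266 ≡ 5.
  α_i^2 mod 13 = [4, 1, 10, 12, 10].
  S_2 = Σ v_i α_i^2 r_i = 4·4·10 + 7·1·1 + 3·10·3 + 11·12·12 + 1·10·4 = 1881 ≡ 9.
  S = (10, 5, 9) ≠ 0, so r is not a codeword (an error is present).
Step 3: locate the error. For a single error e at position i, S_ℓ = v_i·e·α_i^ℓ, so α_err = S_1/S_0.
  S_0^{−1} = 10^{−1} = 4 (mod 13), so α_err = 5·4 = 20 ≡ 7 = α_5. Error position i = 5.
  Consistency check: S_2/S_1 = 9·8 = 72 ≡ 7 = α_err ✓ (single-error assumption holds).
Step 4: error magnitude e = S_0/v_5 = S_0·∏_{j≠5}(α_5 − α_j) = 10·1 = 10 ≡ 10 (mod 13).
Step 5: correct position 5: c_5 = r_5 − e = 4 − 10 ≡ 7 (mod 13). Hence c = [10, 1, 3, 12, 7].
  Check: interpolating c through the α_i gives m(x) = 5 + 4·x (degree < 2) with m(α_i) = c_i for every i, so c is indeed a codeword.


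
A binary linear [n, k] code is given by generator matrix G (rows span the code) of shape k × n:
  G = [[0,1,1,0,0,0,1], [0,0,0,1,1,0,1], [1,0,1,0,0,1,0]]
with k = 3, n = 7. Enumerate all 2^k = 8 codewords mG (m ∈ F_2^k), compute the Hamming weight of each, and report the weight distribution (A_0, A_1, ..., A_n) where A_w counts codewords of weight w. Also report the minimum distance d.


Weight distribution: A_0 = 1, A_3 = 3, A_4 = 2, A_5 = 1, A_6 = 1. Minimum distance d = 3.

Enumerate all 2^3 = 8 messages m ∈ F_2^3.
For each, compute codeword c = mG in F_2^7, then tally its weight.
  m = 000 → c = 0000000, weight = 0.
  m = 100 → c = 0110001, weight = 3.
  m = 010 → c = 0001101, weight = 3.
  m = 110 → c = 0111100, weight = 4.
  m = 001 → c = 1010010, weight = 3.
  m = 101 → c = 1100011, weight = 4.
  m = 011 → c = 1011111, weight = 6.
  m = 111 → c = 1101110, weight = 5.
Tally weights:
  weight 0: 1 codewords.
  weight 3: 3 codewords.
  weight 4: 2 codewords.
  weight 5: 1 codewords.
  weight 6: 1 codewords.
Minimum distance d = smallest w > 0 with A_w > 0 = 3.
Sanity: Σ A_w = 8 = 2^3 = 8 ✓.


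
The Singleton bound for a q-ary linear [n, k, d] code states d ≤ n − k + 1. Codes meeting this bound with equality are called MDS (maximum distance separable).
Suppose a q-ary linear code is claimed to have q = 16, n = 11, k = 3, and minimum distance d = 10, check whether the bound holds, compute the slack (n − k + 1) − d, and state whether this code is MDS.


Singleton RHS = n − k + 1 = 9, slack = -1, bound violated (no such code; not MDS).

Singleton bound: d ≤ n − k + 1.
Here n = 11, k = 3, so n − k + 1 = 9.
Given d = 10, check d ≤ 9: NO.
Slack = (n − k + 1) − d = -1.
The slack is negative: d = 10 exceeds n − k + 1 = 9 by 1, so the Singleton bound is violated and no linear [11, 3, 10]_16 code can exist. In particular it is not MDS (MDS requires d = n − k + 1 exactly).
Description: the claimed parameters are [11, 3, 10]_16; such a code would be impossible (violates the Singleton bound).


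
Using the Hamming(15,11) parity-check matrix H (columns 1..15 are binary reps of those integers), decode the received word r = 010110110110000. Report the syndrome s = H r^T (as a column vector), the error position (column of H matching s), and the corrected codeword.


s = (1, 1, 0, 1)^T, error position = 13, corrected codeword c = 010110110110100

Compute s = H r^T mod 2 one row at a time:
  s_1 = 1 + 0 + 1 + 1 + 0 + 0 + 0 + 0 = 3 ≡ 1 (mod 2).
  s_2 = 1 + 1 + 0 + 1 + 0 + 0 + 0 + 0 = 3 ≡ 1 (mod 2).
  s_3 = 1 + 0 + 0 + 1 + 1 + 1 + 0 + 0 = 4 ≡ 0 (mod 2).
  s_4 = 0 + 0 + 1 + 1 + 0 + 1 + 0 + 0 = 3 ≡ 1 (mod 2).
s = (1, 1, 0, 1)^T — this equals column 13 of H (binary 1101), so error is at position 13.
Correct: flip bit 13 of r = 010110110110000 to get c = 010110110110100.


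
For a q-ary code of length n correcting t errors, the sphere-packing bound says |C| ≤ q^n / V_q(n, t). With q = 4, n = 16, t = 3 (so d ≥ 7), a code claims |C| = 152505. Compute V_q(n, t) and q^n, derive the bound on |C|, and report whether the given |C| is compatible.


V_q(n, t) = 16249, q^n = 4294967296, Hamming bound = 264321, |C| = 152505 ≤ bound (satisfied).

Step 1: Compute V_q(n, t) = Σ_{j=0}^3 C(n, j) (q−1)^j.
  j = 0: C(16,0)·(3)^0 = 1·1 = 1.
  j = 1: C(16,1)·(3)^1 = 16·3 = 48.
  j = 2: C(16,2)·(3)^2 = 120·9 = 1080.
  j = 3: C(16,3)·(3)^3 = 560·27 = 15120.
  V_q(n, t) = 1 + 48 + 1080 + 15120 = 16249.
Step 2: q^n = 4^16 = 4294967296.
Step 3: Hamming bound ⌊q^n / V_q(n,t)⌋ = ⌊4294967296/16249⌋ = 264321.
Step 4: Compare |C| = 152505 to 264321: satisfied.
The claimed |C| lies below the Hamming bound.


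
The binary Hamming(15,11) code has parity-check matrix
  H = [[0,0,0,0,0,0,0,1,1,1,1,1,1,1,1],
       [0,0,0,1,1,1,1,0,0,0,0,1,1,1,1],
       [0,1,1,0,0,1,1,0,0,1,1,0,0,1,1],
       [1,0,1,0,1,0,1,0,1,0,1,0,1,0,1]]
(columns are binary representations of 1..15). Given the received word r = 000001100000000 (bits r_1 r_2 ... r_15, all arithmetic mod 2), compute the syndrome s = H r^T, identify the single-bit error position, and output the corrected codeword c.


s = (0, 0, 0, 1)^T, error position = 1, corrected codeword c = 100001100000000

Compute s = H r^T mod 2 one row at a time:
  s_1 = 0 + 0 + 0 + 0 + 0 + 0 + 0 + 0 = 0 ≡ 0 (mod 2).
  s_2 = 0 + 0 + 1 + 1 + 0 + 0 + 0 + 0 = 2 ≡ 0 (mod 2).
  s_3 = 0 + 0 + 1 + 1 + 0 + 0 + 0 + 0 = 2 ≡ 0 (mod 2).
  s_4 = 0 + 0 + 0 + 1 + 0 + 0 + 0 + 0 = 1 ≡ 1 (mod 2).
s = (0, 0, 0, 1)^T — this equals column 1 of H (binary 0001), so error is at position 1.
Correct: flip bit 1 of r = 000001100000000 to get c = 100001100000000.


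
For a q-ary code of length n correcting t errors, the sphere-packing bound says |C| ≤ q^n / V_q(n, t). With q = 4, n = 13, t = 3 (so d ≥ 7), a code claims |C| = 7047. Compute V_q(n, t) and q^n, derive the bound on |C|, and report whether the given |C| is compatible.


V_q(n, t) = 8464, q^n = 67108864, Hamming bound = 7928, |C| = 7047 ≤ bound (satisfied).

Step 1: Compute V_q(n, t) = Σ_{j=0}^3 C(n, j) (q−1)^j.
  j = 0: C(13,0)·(3)^0 = 1·1 = 1.
  j = 1: C(13,1)·(3)^1 = 13·3 = 39.
  j = 2: C(13,2)·(3)^2 = 78·9 = 702.
  j = 3: C(13,3)·(3)^3 = 286·27 = 7722.
  V_q(n, t) = 1 + 39 + 702 + 7722 = 8464.
Step 2: q^n = 4^13 = 67108864.
Step 3: Hamming bound ⌊q^n / V_q(n,t)⌋ = ⌊67108864/8464⌋ = 7928.
Step 4: Compare |C| = 7047 to 7928: satisfied.
The claimed |C| lies below the Hamming bound.


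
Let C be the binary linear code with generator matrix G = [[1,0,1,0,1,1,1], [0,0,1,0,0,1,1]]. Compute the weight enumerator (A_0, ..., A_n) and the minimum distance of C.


Weight distribution: A_0 = 1, A_2 = 1, A_3 = 1, A_5 = 1. Minimum distance d = 2.

Enumerate all 2^2 = 4 messages m ∈ F_2^2.
For each, compute codeword c = mG in F_2^7, then tally its weight.
  m = 00 → c = 0000000, weight = 0.
  m = 10 → c = 1010111, weight = 5.
  m = 01 → c = 0010011, weight = 3.
  m = 11 → c = 1000100, weight = 2.
Tally weights:
  weight 0: 1 codewords.
  weight 2: 1 codewords.
  weight 3: 1 codewords.
  weight 5: 1 codewords.
Minimum distance d = smallest w > 0 with A_w > 0 = 2.
Sanity: Σ A_w = 4 = 2^2 = 4 ✓.


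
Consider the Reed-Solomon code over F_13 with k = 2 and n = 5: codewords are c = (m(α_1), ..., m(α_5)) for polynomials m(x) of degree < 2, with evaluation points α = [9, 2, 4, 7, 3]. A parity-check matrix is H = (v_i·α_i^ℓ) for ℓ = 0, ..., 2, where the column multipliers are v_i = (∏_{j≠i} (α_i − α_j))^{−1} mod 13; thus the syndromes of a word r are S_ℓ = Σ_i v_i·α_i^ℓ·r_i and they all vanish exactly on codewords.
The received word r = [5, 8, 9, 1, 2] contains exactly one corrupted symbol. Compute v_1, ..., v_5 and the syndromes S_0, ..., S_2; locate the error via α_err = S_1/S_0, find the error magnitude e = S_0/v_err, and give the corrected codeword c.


S = (1, 7, 10), error at position 4, error magnitude e = 10, c = [5, 8, 9, 4, 2].

Step 1: column multipliers v_i = (∏_{j≠i}(α_i − α_j))^{−1} mod 13.
  i = 1 (α = 9): (9−2)(9−4)(9−7)(9−3) = 7·5·2·6 = 420 ≡ 4, so v_1 = 4^{−1} = 10 (mod 13).
  i = 2 (α = 2): (2−9)(2−4)(2−7)(2−3) = (−7)·(−2)·(−5)·(−1) = 70 ≡ 5, so v_2 = 5^{−1} = 8 (mod 13).
  i = 3 (α = 4): (4−9)(4−2)(4−7)(4−3) = (−5)·2·(−3)·1 = 30 ≡ 4, so v_3 = 4^{−1} = 10 (mod 13).
  i = 4 (α = 7): (7−9)(7−2)(7−4)(7−3) = (−2)·5·3·4 = −120 ≡ 10, so v_4 = 10^{−1} = 4 (mod 13).
  i = 5 (α = 3): (3−9)(3−2)(3−4)(3−7) = (−6)·1·(−1)·(−4) = −24 ≡ 2, so v_5 = 2^{−1} = 7 (mod 13).
  v = [10, 8, 10, 4, 7].
Step 2: syndromes of r = [5, 8, 9, 1, 2] (all sums mod 13).
  S_0 = Σ v_i r_i = 10·5 + 8·8 + 10·9 + 4·1 + 7·2 = 222 ≡ 1.
  S_1 = Σ v_i α_i r_i = 10·9·5 + 8·2·8 + 10·4·9 + 4·7·1 + 7·3·2 = 1008 ≡ 7.
  α_i^2 mod 13 = [3, 4, 3, 10, 9].
  S_2 = Σ v_i α_i^2 r_i = 10·3·5 + 8·4·8 + 10·3·9 + 4·10·1 + 7·9·2 = 842 ≡ 10.
  S = (1, 7, 10) ≠ 0, so r is not a codeword (an error is present).
Step 3: locate the error. For a single error e at position i, S_ℓ = v_i·e·α_i^ℓ, so α_err = S_1/S_0.
  S_0^{−1} = 1^{−1} = 1 (mod 13), so α_err = 7·1 = 7 ≡ 7 = α_4. Error position i = 4.
  Consistency check: S_2/S_1 = 10·2 = 20 ≡ 7 = α_err ✓ (single-error assumption holds).
Step 4: error magnitude e = S_0/v_4 = S_0·∏_{j≠4}(α_4 − α_j) = 1·10 = 10 ≡ 10 (mod 13).
Step 5: correct position 4: c_4 = r_4 − e = 1 − 10 ≡ 4 (mod 13). Hence c = [5, 8, 9, 4, 2].
  Check: interpolating c through the α_i gives m(x) = 7 + 7·x (degree < 2) with m(α_i) = c_i for every i, so c is indeed a codeword.


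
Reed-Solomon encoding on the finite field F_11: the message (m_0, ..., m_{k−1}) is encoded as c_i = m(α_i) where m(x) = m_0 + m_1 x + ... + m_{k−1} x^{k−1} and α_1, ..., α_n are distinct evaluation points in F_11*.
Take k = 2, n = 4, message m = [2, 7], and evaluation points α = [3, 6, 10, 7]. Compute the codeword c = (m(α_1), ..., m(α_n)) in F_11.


c = [1, 0, 6, 7]

Message polynomial: m(x) = 2 + 7·x (mod 11).
For each evaluation point α_i, compute m(α_i) mod 11:
  α_1 = 3: Horner steps 7 → 1, so m(3) = 1.
  α_2 = 6: Horner steps 7 → 0, so m(6) = 0.
  α_3 = 10: Horner steps 7 → 6, so m(10) = 6.
  α_4 = 7: Horner steps 7 → 7, so m(7) = 7.
Codeword c = [1, 0, 6, 7] ∈ F_11^4.


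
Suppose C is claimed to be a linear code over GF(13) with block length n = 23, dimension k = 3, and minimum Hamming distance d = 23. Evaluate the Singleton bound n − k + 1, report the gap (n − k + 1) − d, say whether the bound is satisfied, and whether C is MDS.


Singleton RHS = n − k + 1 = 21, slack = -2, bound violated (no such code; not MDS).

Singleton bound: d ≤ n − k + 1.
Here n = 23, k = 3, so n − k + 1 = 21.
Given d = 23, check d ≤ 21: NO.
Slack = (n − k + 1) − d = -2.
The slack is negative: d = 23 exceeds n − k + 1 = 21 by 2, so the Singleton bound is violated and no linear [23, 3, 23]_13 code can exist. In particular it is not MDS (MDS requires d = n − k + 1 exactly).
Description: the claimed parameters are [23, 3, 23]_13; such a code would be impossible (violates the Singleton bound).


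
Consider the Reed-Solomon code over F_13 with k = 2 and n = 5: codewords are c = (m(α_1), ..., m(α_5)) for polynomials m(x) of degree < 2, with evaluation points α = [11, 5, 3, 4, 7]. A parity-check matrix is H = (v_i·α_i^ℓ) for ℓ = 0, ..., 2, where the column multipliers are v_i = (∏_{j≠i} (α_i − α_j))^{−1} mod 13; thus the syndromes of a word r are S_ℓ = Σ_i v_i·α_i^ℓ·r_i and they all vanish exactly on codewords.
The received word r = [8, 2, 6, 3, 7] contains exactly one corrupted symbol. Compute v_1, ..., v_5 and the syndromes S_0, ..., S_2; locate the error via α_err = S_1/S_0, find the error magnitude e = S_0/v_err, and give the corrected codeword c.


S = (12, 8, 1), error at position 2, error magnitude e = 2, c = [8, 0, 6, 3, 7].

Step 1: column multipliers v_i = (∏_{j≠i}(α_i − α_j))^{−1} mod 13.
  i = 1 (α = 11): (11−5)(11−3)(11−4)(11−7) = 6·8·7·4 = 1344 ≡ 5, so v_1 = 5^{−1} = 8 (mod 13).
  i = 2 (α = 5): (5−11)(5−3)(5−4)(5−7) = (−6)·2·1·(−2) = 24 ≡ 11, so v_2 = 11^{−1} = 6 (mod 13).
  i = 3 (α = 3): (3−11)(3−5)(3−4)(3−7) = (−8)·(−2)·(−1)·(−4) = 64 ≡ 12, so v_3 = 12^{−1} = 12 (mod 13).
  i = 4 (α = 4): (4−11)(4−5)(4−3)(4−7) = (−7)·(−1)·1·(−3) = −21 ≡ 5, so v_4 = 5^{−1} = 8 (mod 13).
  i = 5 (α = 7): (7−11)(7−5)(7−3)(7−4) = (−4)·2·4·3 = −96 ≡ 8, so v_5 = 8^{−1} = 5 (mod 13).
  v = [8, 6, 12, 8, 5].
Step 2: syndromes of r = [8, 2, 6, 3, 7] (all sums mod 13).
  S_0 = Σ v_i r_i = 8·8 + 6·2 + 12·6 + 8·3 + 5·7 = 207 ≡ 12.
  S_1 = Σ v_i α_i r_i = 8·11·8 + 6·5·2 + 12·3·6 + 8·4·3 + 5·7·7 = 1321 ≡ 8.
  α_i^2 mod 13 = [4, 12, 9, 3, 10].
  S_2 = Σ v_i α_i^2 r_i = 8·4·8 + 6·12·2 + 12·9·6 + 8·3·3 + 5·10·7 = 1470 ≡ 1.
  S = (12, 8, 1) ≠ 0, so r is not a codeword (an error is present).
Step 3: locate the error. For a single error e at position i, S_ℓ = v_i·e·α_i^ℓ, so α_err = S_1/S_0.
  S_0^{−1} = 12^{−1} = 12 (mod 13), so α_err = 8·12 = 96 ≡ 5 = α_2. Error position i = 2.
  Consistency check: S_2/S_1 = 1·5 = 5 ≡ 5 = α_err ✓ (single-error assumption holds).
Step 4: error magnitude e = S_0/v_2 = S_0·∏_{j≠2}(α_2 − α_j) = 12·11 = 132 ≡ 2 (mod 13).
Step 5: correct position 2: c_2 = r_2 − e = 2 − 2 ≡ 0 (mod 13). Hence c = [8, 0, 6, 3, 7].
  Check: interpolating c through the α_i gives m(x) = 2 + 10·x (degree < 2) with m(α_i) = c_i for every i, so c is indeed a codeword.


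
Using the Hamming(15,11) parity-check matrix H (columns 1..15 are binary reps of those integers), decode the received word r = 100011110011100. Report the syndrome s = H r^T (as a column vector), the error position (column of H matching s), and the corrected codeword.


s = (0, 1, 1, 1)^T, error position = 7, corrected codeword c = 100011010011100

Compute s = H r^T mod 2 one row at a time:
  s_1 = 1 + 0 + 0 + 1 + 1 + 1 + 0 + 0 = 4 ≡ 0 (mod 2).
  s_2 = 0 + 1 + 1 + 1 + 1 + 1 + 0 + 0 = 5 ≡ 1 (mod 2).
  s_3 = 0 + 0 + 1 + 1 + 0 + 1 + 0 + 0 = 3 ≡ 1 (mod 2).
  s_4 = 1 + 0 + 1 + 1 + 0 + 1 + 1 + 0 = 5 ≡ 1 (mod 2).
s = (0, 1, 1, 1)^T — this equals column 7 of H (binary 0111), so error is at position 7.
Correct: flip bit 7 of r = 100011110011100 to get c = 100011010011100.


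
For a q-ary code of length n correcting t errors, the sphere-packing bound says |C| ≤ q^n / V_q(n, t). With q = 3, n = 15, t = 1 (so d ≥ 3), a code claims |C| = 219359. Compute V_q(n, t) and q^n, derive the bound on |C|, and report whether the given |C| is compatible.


V_q(n, t) = 31, q^n = 14348907, Hamming bound = 462867, |C| = 219359 ≤ bound (satisfied).

Step 1: Compute V_q(n, t) = Σ_{j=0}^1 C(n, j) (q−1)^j.
  j = 0: C(15,0)·(2)^0 = 1·1 = 1.
  j = 1: C(15,1)·(2)^1 = 15·2 = 30.
  V_q(n, t) = 1 + 30 = 31.
Step 2: q^n = 3^15 = 14348907.
Step 3: Hamming bound ⌊q^n / V_q(n,t)⌋ = ⌊14348907/31⌋ = 462867.
Step 4: Compare |C| = 219359 to 462867: satisfied.
The claimed |C| lies below the Hamming bound.


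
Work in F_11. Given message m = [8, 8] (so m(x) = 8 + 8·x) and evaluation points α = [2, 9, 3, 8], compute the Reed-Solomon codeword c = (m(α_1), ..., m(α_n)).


c = [2, 3, 10, 6]

Message polynomial: m(x) = 8 + 8·x (mod 11).
For each evaluation point α_i, compute m(α_i) mod 11:
  α_1 = 2: Horner steps 8 → 2, so m(2) = 2.
  α_2 = 9: Horner steps 8 → 3, so m(9) = 3.
  α_3 = 3: Horner steps 8 → 10, so m(3) = 10.
  α_4 = 8: Horner steps 8 → 6, so m(8) = 6.
Codeword c = [2, 3, 10, 6] ∈ F_11^4.


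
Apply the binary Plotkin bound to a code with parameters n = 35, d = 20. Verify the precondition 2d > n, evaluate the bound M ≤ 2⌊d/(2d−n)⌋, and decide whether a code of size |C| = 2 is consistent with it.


Plotkin bound M ≤ 8; given |C| = 2 ≤ bound (satisfied).

Check applicability: 2d = 40, n = 35.
2d − n = 5 > 0, so Plotkin applies.
Compute d/(2d−n) = 20/5 ≈ 4.0000.
⌊d/(2d−n)⌋ = 4.
Plotkin bound: M ≤ 2·4 = 8.
Given |C| = 2, check: satisfied.
This |C| is below the Plotkin bound.


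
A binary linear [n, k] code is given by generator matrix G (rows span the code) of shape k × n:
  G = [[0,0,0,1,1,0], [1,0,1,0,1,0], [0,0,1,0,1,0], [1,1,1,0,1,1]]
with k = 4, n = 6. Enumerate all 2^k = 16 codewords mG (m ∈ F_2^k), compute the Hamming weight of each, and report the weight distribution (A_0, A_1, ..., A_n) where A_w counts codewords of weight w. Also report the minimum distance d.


Weight distribution: A_0 = 1, A_1 = 1, A_2 = 4, A_3 = 4, A_4 = 3, A_5 = 3. Minimum distance d = 1.

Enumerate all 2^4 = 16 messages m ∈ F_2^4.
For each, compute codeword c = mG in F_2^6, then tally its weight.
  m = 0000 → c = 000000, weight = 0.
  m = 1000 → c = 000110, weight = 2.
  m = 0100 → c = 101010, weight = 3.
  m = 1100 → c = 101100, weight = 3.
  m = 0010 → c = 001010, weight = 2.
  m = 1010 → c = 001100, weight = 2.
  m = 0110 → c = 100000, weight = 1.
  m = 1110 → c = 100110, weight = 3.
  m = 0001 → c = 111011, weight = 5.
  m = 1001 → c = 111101, weight = 5.
  m = 0101 → c = 010001, weight = 2.
  m = 1101 → c = 010111, weight = 4.
  m = 0011 → c = 110001, weight = 3.
  m = 1011 → c = 110111, weight = 5.
  m = 0111 → c = 011011, weight = 4.
  m = 1111 → c = 011101, weight = 4.
Tally weights:
  weight 0: 1 codewords.
  weight 1: 1 codewords.
  weight 2: 4 codewords.
  weight 3: 4 codewords.
  weight 4: 3 codewords.
  weight 5: 3 codewords.
Minimum distance d = smallest w > 0 with A_w > 0 = 1.
Sanity: Σ A_w = 16 = 2^4 = 16 ✓.


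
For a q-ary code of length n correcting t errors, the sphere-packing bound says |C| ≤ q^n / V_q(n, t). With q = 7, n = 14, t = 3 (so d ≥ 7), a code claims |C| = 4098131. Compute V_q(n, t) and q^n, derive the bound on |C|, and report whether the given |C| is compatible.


V_q(n, t) = 81985, q^n = 678223072849, Hamming bound = 8272526, |C| = 4098131 ≤ bound (satisfied).

Step 1: Compute V_q(n, t) = Σ_{j=0}^3 C(n, j) (q−1)^j.
  j = 0: C(14,0)·(6)^0 = 1·1 = 1.
  j = 1: C(14,1)·(6)^1 = 14·6 = 84.
  j = 2: C(14,2)·(6)^2 = 91·36 = 3276.
  j = 3: C(14,3)·(6)^3 = 364·216 = 78624.
  V_q(n, t) = 1 + 84 + 3276 + 78624 = 81985.
Step 2: q^n = 7^14 = 678223072849.
Step 3: Hamming bound ⌊q^n / V_q(n,t)⌋ = ⌊678223072849/81985⌋ = 8272526.
Step 4: Compare |C| = 4098131 to 8272526: satisfied.
The claimed |C| lies below the Hamming bound.


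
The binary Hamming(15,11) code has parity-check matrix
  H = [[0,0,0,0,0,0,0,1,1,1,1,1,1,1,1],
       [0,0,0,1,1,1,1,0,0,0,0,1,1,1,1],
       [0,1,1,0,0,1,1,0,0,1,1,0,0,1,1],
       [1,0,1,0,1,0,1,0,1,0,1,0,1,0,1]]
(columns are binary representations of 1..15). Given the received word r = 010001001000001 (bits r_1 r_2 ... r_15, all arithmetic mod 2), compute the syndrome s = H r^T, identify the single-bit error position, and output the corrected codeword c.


s = (0, 0, 1, 0)^T, error position = 2, corrected codeword c = 000001001000001

Compute s = H r^T mod 2 one row at a time:
  s_1 = 0 + 1 + 0 + 0 + 0 + 0 + 0 + 1 = 2 ≡ 0 (mod 2).
  s_2 = 0 + 0 + 1 + 0 + 0 + 0 + 0 + 1 = 2 ≡ 0 (mod 2).
  s_3 = 1 + 0 + 1 + 0 + 0 + 0 + 0 + 1 = 3 ≡ 1 (mod 2).
  s_4 = 0 + 0 + 0 + 0 + 1 + 0 + 0 + 1 = 2 ≡ 0 (mod 2).
s = (0, 0, 1, 0)^T — this equals column 2 of H (binary 0010), so error is at position 2.
Correct: flip bit 2 of r = 010001001000001 to get c = 000001001000001.


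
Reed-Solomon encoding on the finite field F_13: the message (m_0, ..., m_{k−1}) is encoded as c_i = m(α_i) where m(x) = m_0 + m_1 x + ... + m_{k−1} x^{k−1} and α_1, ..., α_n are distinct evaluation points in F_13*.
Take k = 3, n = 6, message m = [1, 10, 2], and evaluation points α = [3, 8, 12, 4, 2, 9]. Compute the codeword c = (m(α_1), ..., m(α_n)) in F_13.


c = [10, 1, 6, 8, 3, 6]

Message polynomial: m(x) = 1 + 10·x + 2·x^2 (mod 13).
For each evaluation point α_i, compute m(α_i) mod 13:
  α_1 = 3: Horner steps 2 → 3 → 10, so m(3) = 10.
  α_2 = 8: Horner steps 2 → 0 → 1, so m(8) = 1.
  α_3 = 12: Horner steps 2 → 8 → 6, so m(12) = 6.
  α_4 = 4: Horner steps 2 → 5 → 8, so m(4) = 8.
  α_5 = 2: Horner steps 2 → 1 → 3, so m(2) = 3.
  α_6 = 9: Horner steps 2 → 2 → 6, so m(9) = 6.
Codeword c = [10, 1, 6, 8, 3, 6] ∈ F_13^6.


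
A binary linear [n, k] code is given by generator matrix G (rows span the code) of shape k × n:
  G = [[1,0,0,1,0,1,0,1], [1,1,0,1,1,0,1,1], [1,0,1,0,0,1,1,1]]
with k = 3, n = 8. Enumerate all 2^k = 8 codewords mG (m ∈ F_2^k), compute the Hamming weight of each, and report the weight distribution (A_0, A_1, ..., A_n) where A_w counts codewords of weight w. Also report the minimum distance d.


Weight distribution: A_0 = 1, A_3 = 1, A_4 = 2, A_5 = 3, A_6 = 1. Minimum distance d = 3.

Enumerate all 2^3 = 8 messages m ∈ F_2^3.
For each, compute codeword c = mG in F_2^8, then tally its weight.
  m = 000 → c = 00000000, weight = 0.
  m = 100 → c = 10010101, weight = 4.
  m = 010 → c = 11011011, weight = 6.
  m = 110 → c = 01001110, weight = 4.
  m = 001 → c = 10100111, weight = 5.
  m = 101 → c = 00110010, weight = 3.
  m = 011 → c = 01111100, weight = 5.
  m = 111 → c = 11101001, weight = 5.
Tally weights:
  weight 0: 1 codewords.
  weight 3: 1 codewords.
  weight 4: 2 codewords.
  weight 5: 3 codewords.
  weight 6: 1 codewords.
Minimum distance d = smallest w > 0 with A_w > 0 = 3.
Sanity: Σ A_w = 8 = 2^3 = 8 ✓.


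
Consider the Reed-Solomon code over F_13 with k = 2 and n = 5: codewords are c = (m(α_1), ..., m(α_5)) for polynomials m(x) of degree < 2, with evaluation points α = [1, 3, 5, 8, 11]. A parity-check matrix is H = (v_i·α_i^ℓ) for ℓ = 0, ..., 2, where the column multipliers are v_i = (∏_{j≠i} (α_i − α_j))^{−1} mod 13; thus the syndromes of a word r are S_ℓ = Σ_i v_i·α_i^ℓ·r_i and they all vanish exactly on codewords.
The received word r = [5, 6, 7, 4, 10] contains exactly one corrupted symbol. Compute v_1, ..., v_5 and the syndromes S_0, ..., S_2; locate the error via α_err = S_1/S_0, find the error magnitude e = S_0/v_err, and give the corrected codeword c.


S = (8, 12, 5), error at position 4, error magnitude e = 2, c = [5, 6, 7, 2, 10].

Step 1: column multipliers v_i = (∏_{j≠i}(α_i − α_j))^{−1} mod 13.
  i = 1 (α = 1): (1−3)(1−5)(1−8)(1−11) = (−2)·(−4)·(−7)·(−10) = 560 ≡ 1, so v_1 = 1^{−1} = 1 (mod 13).
  i = 2 (α = 3): (3−1)(3−5)(3−8)(3−11) = 2·(−2)·(−5)·(−8) = −160 ≡ 9, so v_2 = 9^{−1} = 3 (mod 13).
  i = 3 (α = 5): (5−1)(5−3)(5−8)(5−11) = 4·2·(−3)·(−6) = 144 ≡ 1, so v_3 = 1^{−1} = 1 (mod 13).
  i = 4 (α = 8): (8−1)(8−3)(8−5)(8−11) = 7·5·3·(−3) = −315 ≡ 10, so v_4 = 10^{−1} = 4 (mod 13).
  i = 5 (α = 11): (11−1)(11−3)(11−5)(11−8) = 10·8·6·3 = 1440 ≡ 10, so v_5 = 10^{−1} = 4 (mod 13).
  v = [1, 3, 1, 4, 4].
Step 2: syndromes of r = [5, 6, 7, 4, 10] (all sums mod 13).
  S_0 = Σ v_i r_i = 1·5 + 3·6 + 1·7 + 4·4 + 4·10 = 86 ≡ 8.
  S_1 = Σ v_i α_i r_i = 1·1·5 + 3·3·6 + 1·5·7 + 4·8·4 + 4·11·10 = 662 ≡ 12.
  α_i^2 mod 13 = [1, 9, 12, 12, 4].
  S_2 = Σ v_i α_i^2 r_i = 1·1·5 + 3·9·6 + 1·12·7 + 4·12·4 + 4·4·10 = 603 ≡ 5.
  S = (8, 12, 5) ≠ 0, so r is not a codeword (an error is present).
Step 3: locate the error. For a single error e at position i, S_ℓ = v_i·e·α_i^ℓ, so α_err = S_1/S_0.
  S_0^{−1} = 8^{−1} = 5 (mod 13), so α_err = 12·5 = 60 ≡ 8 = α_4. Error position i = 4.
  Consistency check: S_2/S_1 = 5·12 = 60 ≡ 8 = α_err ✓ (single-error assumption holds).
Step 4: error magnitude e = S_0/v_4 = S_0·∏_{j≠4}(α_4 − α_j) = 8·10 = 80 ≡ 2 (mod 13).
Step 5: correct position 4: c_4 = r_4 − e = 4 − 2 ≡ 2 (mod 13). Hence c = [5, 6, 7, 2, 10].
  Check: interpolating c through the α_i gives m(x) = 11 + 7·x (degree < 2) with m(α_i) = c_i for every i, so c is indeed a codeword.


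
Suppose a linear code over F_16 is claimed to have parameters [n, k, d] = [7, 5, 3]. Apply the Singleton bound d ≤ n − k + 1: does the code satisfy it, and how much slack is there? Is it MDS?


Singleton RHS = n − k + 1 = 3, slack = 0, bound satisfied, MDS.

Singleton bound: d ≤ n − k + 1.
Here n = 7, k = 5, so n − k + 1 = 3.
Given d = 3, check d ≤ 3: YES.
Slack = (n − k + 1) − d = 0.
The code is MDS (slack = 0).
Description: the claimed parameters are [7, 5, 3]_16; such a code would be MDS (meets Singleton bound).


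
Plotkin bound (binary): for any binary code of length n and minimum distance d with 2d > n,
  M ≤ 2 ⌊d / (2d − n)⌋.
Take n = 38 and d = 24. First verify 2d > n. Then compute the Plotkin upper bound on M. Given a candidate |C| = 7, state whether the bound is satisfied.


Plotkin bound M ≤ 4; given |C| = 7 > bound (violated).

Check applicability: 2d = 48, n = 38.
2d − n = 10 > 0, so Plotkin applies.
Compute d/(2d−n) = 24/10 ≈ 2.4000.
⌊d/(2d−n)⌋ = 2.
Plotkin bound: M ≤ 2·2 = 4.
Given |C| = 7, check: VIOLATED.
This |C| is above the Plotkin bound, so no binary code with n = 38, d = 24 and 7 codewords exists.


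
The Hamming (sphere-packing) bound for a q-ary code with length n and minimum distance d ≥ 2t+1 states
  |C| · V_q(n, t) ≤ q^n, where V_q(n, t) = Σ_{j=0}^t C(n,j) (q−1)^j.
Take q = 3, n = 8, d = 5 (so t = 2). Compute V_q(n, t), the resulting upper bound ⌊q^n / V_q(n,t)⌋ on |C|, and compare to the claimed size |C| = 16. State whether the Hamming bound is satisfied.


V_q(n, t) = 129, q^n = 6561, Hamming bound = 50, |C| = 16 ≤ bound (satisfied).

Step 1: Compute V_q(n, t) = Σ_{j=0}^2 C(n, j) (q−1)^j.
  j = 0: C(8,0)·(2)^0 = 1·1 = 1.
  j = 1: C(8,1)·(2)^1 = 8·2 = 16.
  j = 2: C(8,2)·(2)^2 = 28·4 = 112.
  V_q(n, t) = 1 + 16 + 112 = 129.
Step 2: q^n = 3^8 = 6561.
Step 3: Hamming bound ⌊q^n / V_q(n,t)⌋ = ⌊6561/129⌋ = 50.
Step 4: Compare |C| = 16 to 50: satisfied.
The claimed |C| lies below the Hamming bound.


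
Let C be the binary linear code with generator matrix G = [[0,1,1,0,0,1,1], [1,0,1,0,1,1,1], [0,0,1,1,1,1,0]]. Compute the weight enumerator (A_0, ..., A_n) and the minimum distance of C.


Weight distribution: A_0 = 1, A_3 = 2, A_4 = 3, A_5 = 2. Minimum distance d = 3.

Enumerate all 2^3 = 8 messages m ∈ F_2^3.
For each, compute codeword c = mG in F_2^7, then tally its weight.
  m = 000 → c = 0000000, weight = 0.
  m = 100 → c = 0110011, weight = 4.
  m = 010 → c = 1010111, weight = 5.
  m = 110 → c = 1100100, weight = 3.
  m = 001 → c = 0011110, weight = 4.
  m = 101 → c = 0101101, weight = 4.
  m = 011 → c = 1001001, weight = 3.
  m = 111 → c = 1111010, weight = 5.
Tally weights:
  weight 0: 1 codewords.
  weight 3: 2 codewords.
  weight 4: 3 codewords.
  weight 5: 2 codewords.
Minimum distance d = smallest w > 0 with A_w > 0 = 3.
Sanity: Σ A_w = 8 = 2^3 = 8 ✓.


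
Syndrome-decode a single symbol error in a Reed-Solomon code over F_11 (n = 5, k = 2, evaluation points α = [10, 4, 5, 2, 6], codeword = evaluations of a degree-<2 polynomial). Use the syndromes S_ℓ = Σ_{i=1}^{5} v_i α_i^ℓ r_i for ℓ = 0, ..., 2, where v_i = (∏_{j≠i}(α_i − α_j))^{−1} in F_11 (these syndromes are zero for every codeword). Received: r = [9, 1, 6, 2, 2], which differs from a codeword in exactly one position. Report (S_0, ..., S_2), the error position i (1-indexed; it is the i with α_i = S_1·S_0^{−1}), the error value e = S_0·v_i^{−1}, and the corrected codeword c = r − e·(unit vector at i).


S = (2, 1, 6), error at position 5, error magnitude e = 2, c = [9, 1, 6, 2, 0].

Step 1: column multipliers v_i = (∏_{j≠i}(α_i − α_j))^{−1} mod 11.
  i = 1 (α = 10): (10−4)(10−5)(10−2)(10−6) = 6·5·8·4 = 960 ≡ 3, so v_1 = 3^{−1} = 4 (mod 11).
  i = 2 (α = 4): (4−10)(4−5)(4−2)(4−6) = (−6)·(−1)·2·(−2) = −24 ≡ 9, so v_2 = 9^{−1} = 5 (mod 11).
  i = 3 (α = 5): (5−10)(5−4)(5−2)(5−6) = (−5)·1·3·(−1) = 15 ≡ 4, so v_3 = 4^{−1} = 3 (mod 11).
  i = 4 (α = 2): (2−10)(2−4)(2−5)(2−6) = (−8)·(−2)·(−3)·(−4) = 192 ≡ 5, so v_4 = 5^{−1} = 9 (mod 11).
  i = 5 (α = 6): (6−10)(6−4)(6−5)(6−2) = (−4)·2·1·4 = −32 ≡ 1, so v_5 = 1^{−1} = 1 (mod 11).
  v = [4, 5, 3, 9, 1].
Step 2: syndromes of r = [9, 1, 6, 2, 2] (all sums mod 11).
  S_0 = Σ v_i r_i = 4·9 + 5·1 + 3·6 + 9·2 + 1·2 = 79 ≡ 2.
  S_1 = Σ v_i α_i r_i = 4·10·9 + 5·4·1 + 3·5·6 + 9·2·2 + 1·6·2 = 518 ≡ 1.
  α_i^2 mod 11 = [1, 5, 3, 4, 3].
  S_2 = Σ v_i α_i^2 r_i = 4·1·9 + 5·5·1 + 3·3·6 + 9·4·2 + 1·3·2 = 193 ≡ 6.
  S = (2, 1, 6) ≠ 0, so r is not a codeword (an error is present).
Step 3: locate the error. For a single error e at position i, S_ℓ = v_i·e·α_i^ℓ, so α_err = S_1/S_0.
  S_0^{−1} = 2^{−1} = 6 (mod 11), so α_err = 1·6 = 6 ≡ 6 = α_5. Error position i = 5.
  Consistency check: S_2/S_1 = 6·1 = 6 ≡ 6 = α_err ✓ (single-error assumption holds).
Step 4: error magnitude e = S_0/v_5 = S_0·∏_{j≠5}(α_5 − α_j) = 2·1 = 2 ≡ 2 (mod 11).
Step 5: correct position 5: c_5 = r_5 − e = 2 − 2 ≡ 0 (mod 11). Hence c = [9, 1, 6, 2, 0].
  Check: interpolating c through the α_i gives m(x) = 3 + 5·x (degree < 2) with m(α_i) = c_i for every i, so c is indeed a codeword.


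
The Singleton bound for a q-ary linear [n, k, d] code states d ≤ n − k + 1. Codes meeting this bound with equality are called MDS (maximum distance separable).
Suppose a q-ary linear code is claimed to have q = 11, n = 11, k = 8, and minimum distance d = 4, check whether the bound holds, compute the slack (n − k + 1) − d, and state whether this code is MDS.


Singleton RHS = n − k + 1 = 4, slack = 0, bound satisfied, MDS.

Singleton bound: d ≤ n − k + 1.
Here n = 11, k = 8, so n − k + 1 = 4.
Given d = 4, check d ≤ 4: YES.
Slack = (n − k + 1) − d = 0.
The code is MDS (slack = 0).
Description: the claimed parameters are [11, 8, 4]_11; such a code would be MDS (meets Singleton bound).


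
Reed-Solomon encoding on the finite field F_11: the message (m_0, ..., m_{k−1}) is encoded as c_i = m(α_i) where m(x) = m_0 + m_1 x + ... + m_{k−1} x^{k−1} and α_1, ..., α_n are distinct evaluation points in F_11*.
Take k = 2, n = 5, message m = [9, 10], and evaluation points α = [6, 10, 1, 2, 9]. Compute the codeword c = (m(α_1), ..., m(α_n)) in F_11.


c = [3, 10, 8, 7, 0]

Message polynomial: m(x) = 9 + 10·x (mod 11).
For each evaluation point α_i, compute m(α_i) mod 11:
  α_1 = 6: Horner steps 10 → 3, so m(6) = 3.
  α_2 = 10: Horner steps 10 → 10, so m(10) = 10.
  α_3 = 1: Horner steps 10 → 8, so m(1) = 8.
  α_4 = 2: Horner steps 10 → 7, so m(2) = 7.
  α_5 = 9: Horner steps 10 → 0, so m(9) = 0.
Codeword c = [3, 10, 8, 7, 0] ∈ F_11^5.


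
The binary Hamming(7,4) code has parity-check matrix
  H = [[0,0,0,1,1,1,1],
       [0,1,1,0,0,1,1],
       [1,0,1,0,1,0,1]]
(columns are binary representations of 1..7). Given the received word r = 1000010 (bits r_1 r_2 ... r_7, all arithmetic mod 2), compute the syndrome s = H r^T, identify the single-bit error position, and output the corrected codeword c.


s = (1, 1, 1)^T, error position = 7, corrected codeword c = 1000011

Compute s = H r^T mod 2 one row at a time:
  s_1 = 0 + 0 + 1 + 0 = 1 ≡ 1 (mod 2).
  s_2 = 0 + 0 + 1 + 0 = 1 ≡ 1 (mod 2).
  s_3 = 1 + 0 + 0 + 0 = 1 ≡ 1 (mod 2).
s = (1, 1, 1)^T — this equals column 7 of H (binary 111), so error is at position 7.
Correct: flip bit 7 of r = 1000010 to get c = 1000011.


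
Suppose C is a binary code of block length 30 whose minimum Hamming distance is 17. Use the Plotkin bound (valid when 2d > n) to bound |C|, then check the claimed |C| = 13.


Plotkin bound M ≤ 8; given |C| = 13 > bound (violated).

Check applicability: 2d = 34, n = 30.
2d − n = 4 > 0, so Plotkin applies.
Compute d/(2d−n) = 17/4 ≈ 4.2500.
⌊d/(2d−n)⌋ = 4.
Plotkin bound: M ≤ 2·4 = 8.
Given |C| = 13, check: VIOLATED.
This |C| is above the Plotkin bound, so no binary code with n = 30, d = 17 and 13 codewords exists.


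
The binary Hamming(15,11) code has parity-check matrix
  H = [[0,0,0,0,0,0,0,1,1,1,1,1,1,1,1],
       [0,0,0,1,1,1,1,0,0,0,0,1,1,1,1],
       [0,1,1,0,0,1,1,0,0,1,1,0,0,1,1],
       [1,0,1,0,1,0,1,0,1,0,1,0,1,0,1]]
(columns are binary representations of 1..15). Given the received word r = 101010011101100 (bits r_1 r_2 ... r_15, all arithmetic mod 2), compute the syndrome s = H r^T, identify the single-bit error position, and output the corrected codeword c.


s = (1, 1, 0, 1)^T, error position = 13, corrected codeword c = 101010011101000

Compute s = H r^T mod 2 one row at a time:
  s_1 = 1 + 1 + 1 + 0 + 1 + 1 + 0 + 0 = 5 ≡ 1 (mod 2).
  s_2 = 0 + 1 + 0 + 0 + 1 + 1 + 0 + 0 = 3 ≡ 1 (mod 2).
  s_3 = 0 + 1 + 0 + 0 + 1 + 0 + 0 + 0 = 2 ≡ 0 (mod 2).
  s_4 = 1 + 1 + 1 + 0 + 1 + 0 + 1 + 0 = 5 ≡ 1 (mod 2).
s = (1, 1, 0, 1)^T — this equals column 13 of H (binary 1101), so error is at position 13.
Correct: flip bit 13 of r = 101010011101100 to get c = 101010011101000.


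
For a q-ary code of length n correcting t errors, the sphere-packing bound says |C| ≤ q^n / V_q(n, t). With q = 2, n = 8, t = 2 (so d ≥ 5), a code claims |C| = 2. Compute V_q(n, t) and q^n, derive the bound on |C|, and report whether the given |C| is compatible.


V_q(n, t) = 37, q^n = 256, Hamming bound = 6, |C| = 2 ≤ bound (satisfied).

Step 1: Compute V_q(n, t) = Σ_{j=0}^2 C(n, j) (q−1)^j.
  j = 0: C(8,0)·(1)^0 = 1·1 = 1.
  j = 1: C(8,1)·(1)^1 = 8·1 = 8.
  j = 2: C(8,2)·(1)^2 = 28·1 = 28.
  V_q(n, t) = 1 + 8 + 28 = 37.
Step 2: q^n = 2^8 = 256.
Step 3: Hamming bound ⌊q^n / V_q(n,t)⌋ = ⌊256/37⌋ = 6.
Step 4: Compare |C| = 2 to 6: satisfied.
The claimed |C| lies below the Hamming bound.


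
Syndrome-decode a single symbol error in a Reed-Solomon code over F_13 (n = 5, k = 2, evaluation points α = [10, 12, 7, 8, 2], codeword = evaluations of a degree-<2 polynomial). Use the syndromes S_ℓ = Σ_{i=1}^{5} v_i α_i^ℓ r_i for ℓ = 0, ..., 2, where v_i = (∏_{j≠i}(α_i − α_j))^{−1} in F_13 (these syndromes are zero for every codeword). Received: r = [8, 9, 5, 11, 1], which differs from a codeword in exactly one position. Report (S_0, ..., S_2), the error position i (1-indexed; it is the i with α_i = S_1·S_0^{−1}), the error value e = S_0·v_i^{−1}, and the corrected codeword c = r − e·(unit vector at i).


S = (3, 4, 1), error at position 1, error magnitude e = 11, c = [10, 9, 5, 11, 1].

Step 1: column multipliers v_i = (∏_{j≠i}(α_i − α_j))^{−1} mod 13.
  i = 1 (α = 10): (10−12)(10−7)(10−8)(10−2) = (−2)·3·2·8 = −96 ≡ 8, so v_1 = 8^{−1} = 5 (mod 13).
  i = 2 (α = 12): (12−10)(12−7)(12−8)(12−2) = 2·5·4·10 = 400 ≡ 10, so v_2 = 10^{−1} = 4 (mod 13).
  i = 3 (α = 7): (7−10)(7−12)(7−8)(7−2) = (−3)·(−5)·(−1)·5 = −75 ≡ 3, so v_3 = 3^{−1} = 9 (mod 13).
  i = 4 (α = 8): (8−10)(8−12)(8−7)(8−2) = (−2)·(−4)·1·6 = 48 ≡ 9, so v_4 = 9^{−1} = 3 (mod 13).
  i = 5 (α = 2): (2−10)(2−12)(2−7)(2−8) = (−8)·(−10)·(−5)·(−6) = 2400 ≡ 8, so v_5 = 8^{−1} = 5 (mod 13).
  v = [5, 4, 9, 3, 5].
Step 2: syndromes of r = [8, 9, 5, 11, 1] (all sums mod 13).
  S_0 = Σ v_i r_i = 5·8 + 4·9 + 9·5 + 3·11 + 5·1 = 159 ≡ 3.
  S_1 = Σ v_i α_i r_i = 5·10·8 + 4·12·9 + 9·7·5 + 3·8·11 + 5·2·1 = 1421 ≡ 4.
  α_i^2 mod 13 = [9, 1, 10, 12, 4].
  S_2 = Σ v_i α_i^2 r_i = 5·9·8 + 4·1·9 + 9·10·5 + 3·12·11 + 5·4·1 = 1262 ≡ 1.
  S = (3, 4, 1) ≠ 0, so r is not a codeword (an error is present).
Step 3: locate the error. For a single error e at position i, S_ℓ = v_i·e·α_i^ℓ, so α_err = S_1/S_0.
  S_0^{−1} = 3^{−1} = 9 (mod 13), so α_err = 4·9 = 36 ≡ 10 = α_1. Error position i = 1.
  Consistency check: S_2/S_1 = 1·10 = 10 ≡ 10 = α_err ✓ (single-error assumption holds).
Step 4: error magnitude e = S_0/v_1 = S_0·∏_{j≠1}(α_1 − α_j) = 3·8 = 24 ≡ 11 (mod 13).
Step 5: correct position 1: c_1 = r_1 − e = 8 − 11 ≡ 10 (mod 13). Hence c = [10, 9, 5, 11, 1].
  Check: interpolating c through the α_i gives m(x) = 2 + 6·x (degree < 2) with m(α_i) = c_i for every i, so c is indeed a codeword.


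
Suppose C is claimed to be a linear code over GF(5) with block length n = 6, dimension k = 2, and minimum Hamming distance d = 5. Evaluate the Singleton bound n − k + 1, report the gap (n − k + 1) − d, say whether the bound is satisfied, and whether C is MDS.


Singleton RHS = n − k + 1 = 5, slack = 0, bound satisfied, MDS.

Singleton bound: d ≤ n − k + 1.
Here n = 6, k = 2, so n − k + 1 = 5.
Given d = 5, check d ≤ 5: YES.
Slack = (n − k + 1) − d = 0.
The code is MDS (slack = 0).
Description: the claimed parameters are [6, 2, 5]_5; such a code would be MDS (meets Singleton bound).


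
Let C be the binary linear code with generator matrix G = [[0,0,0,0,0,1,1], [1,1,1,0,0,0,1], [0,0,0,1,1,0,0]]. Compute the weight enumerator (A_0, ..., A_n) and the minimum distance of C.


Weight distribution: A_0 = 1, A_2 = 2, A_4 = 3, A_6 = 2. Minimum distance d = 2.

Enumerate all 2^3 = 8 messages m ∈ F_2^3.
For each, compute codeword c = mG in F_2^7, then tally its weight.
  m = 000 → c = 0000000, weight = 0.
  m = 100 → c = 0000011, weight = 2.
  m = 010 → c = 1110001, weight = 4.
  m = 110 → c = 1110010, weight = 4.
  m = 001 → c = 0001100, weight = 2.
  m = 101 → c = 0001111, weight = 4.
  m = 011 → c = 1111101, weight = 6.
  m = 111 → c = 1111110, weight = 6.
Tally weights:
  weight 0: 1 codewords.
  weight 2: 2 codewords.
  weight 4: 3 codewords.
  weight 6: 2 codewords.
Minimum distance d = smallest w > 0 with A_w > 0 = 2.
Sanity: Σ A_w = 8 = 2^3 = 8 ✓.


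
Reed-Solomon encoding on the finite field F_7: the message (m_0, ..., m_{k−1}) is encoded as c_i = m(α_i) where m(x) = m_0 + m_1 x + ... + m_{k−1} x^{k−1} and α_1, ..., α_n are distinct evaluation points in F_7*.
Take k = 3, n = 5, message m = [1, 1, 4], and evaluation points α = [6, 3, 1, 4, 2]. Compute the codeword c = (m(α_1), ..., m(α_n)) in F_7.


c = [4, 5, 6, 6, 5]

Message polynomial: m(x) = 1 + 1·x + 4·x^2 (mod 7).
For each evaluation point α_i, compute m(α_i) mod 7:
  α_1 = 6: Horner steps 4 → 4 → 4, so m(6) = 4.
  α_2 = 3: Horner steps 4 → 6 → 5, so m(3) = 5.
  α_3 = 1: Horner steps 4 → 5 → 6, so m(1) = 6.
  α_4 = 4: Horner steps 4 → 3 → 6, so m(4) = 6.
  α_5 = 2: Horner steps 4 → 2 → 5, so m(2) = 5.
Codeword c = [4, 5, 6, 6, 5] ∈ F_7^5.
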